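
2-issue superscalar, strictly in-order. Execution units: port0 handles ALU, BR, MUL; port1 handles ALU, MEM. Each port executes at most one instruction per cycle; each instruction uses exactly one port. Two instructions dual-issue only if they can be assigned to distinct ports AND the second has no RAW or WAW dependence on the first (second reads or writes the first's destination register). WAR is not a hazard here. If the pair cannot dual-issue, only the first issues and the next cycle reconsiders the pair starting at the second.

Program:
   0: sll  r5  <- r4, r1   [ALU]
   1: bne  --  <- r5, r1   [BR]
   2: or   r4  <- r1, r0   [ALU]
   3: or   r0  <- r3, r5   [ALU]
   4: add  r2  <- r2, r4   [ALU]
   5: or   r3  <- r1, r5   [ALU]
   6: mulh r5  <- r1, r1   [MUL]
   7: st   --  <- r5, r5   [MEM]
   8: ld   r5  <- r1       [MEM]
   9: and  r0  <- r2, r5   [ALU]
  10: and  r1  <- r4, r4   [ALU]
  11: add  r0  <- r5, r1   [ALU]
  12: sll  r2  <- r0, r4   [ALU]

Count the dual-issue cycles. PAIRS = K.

#0 head=0: sll i0 RAW r5
#1 head=1: bne/or i1,i2 pair
#2 head=3: or/add i3,i4 pair
#3 head=5: or/mulh i5,i6 pair
#4 head=7: st i7 no-port MEM/MEM
#5 head=8: ld i8 RAW r5
#6 head=9: and/and i9,i10 pair
#7 head=11: add i11 RAW r0
#8 head=12: sll i12 tail

PAIRS = 4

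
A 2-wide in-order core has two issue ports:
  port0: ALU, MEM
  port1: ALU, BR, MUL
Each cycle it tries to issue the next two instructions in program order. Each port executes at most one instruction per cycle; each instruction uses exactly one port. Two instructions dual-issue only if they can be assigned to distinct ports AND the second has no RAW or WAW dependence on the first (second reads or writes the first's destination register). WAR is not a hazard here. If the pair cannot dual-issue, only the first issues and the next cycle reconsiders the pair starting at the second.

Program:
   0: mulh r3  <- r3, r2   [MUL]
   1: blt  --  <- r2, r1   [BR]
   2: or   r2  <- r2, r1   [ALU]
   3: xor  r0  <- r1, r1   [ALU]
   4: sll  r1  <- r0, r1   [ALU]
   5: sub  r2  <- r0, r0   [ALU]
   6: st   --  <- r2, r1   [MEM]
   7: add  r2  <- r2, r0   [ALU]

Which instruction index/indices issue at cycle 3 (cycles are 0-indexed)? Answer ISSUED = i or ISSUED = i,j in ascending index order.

ISSUED = 4,5

t=0 i0:mulh ; no-port MUL/BR
t=1 i1+i2:blt;or ; pair
t=2 i3:xor ; RAW r0
t=3 i4+i5:sll;sub ; pair
t=4 i6+i7:st;add ; pair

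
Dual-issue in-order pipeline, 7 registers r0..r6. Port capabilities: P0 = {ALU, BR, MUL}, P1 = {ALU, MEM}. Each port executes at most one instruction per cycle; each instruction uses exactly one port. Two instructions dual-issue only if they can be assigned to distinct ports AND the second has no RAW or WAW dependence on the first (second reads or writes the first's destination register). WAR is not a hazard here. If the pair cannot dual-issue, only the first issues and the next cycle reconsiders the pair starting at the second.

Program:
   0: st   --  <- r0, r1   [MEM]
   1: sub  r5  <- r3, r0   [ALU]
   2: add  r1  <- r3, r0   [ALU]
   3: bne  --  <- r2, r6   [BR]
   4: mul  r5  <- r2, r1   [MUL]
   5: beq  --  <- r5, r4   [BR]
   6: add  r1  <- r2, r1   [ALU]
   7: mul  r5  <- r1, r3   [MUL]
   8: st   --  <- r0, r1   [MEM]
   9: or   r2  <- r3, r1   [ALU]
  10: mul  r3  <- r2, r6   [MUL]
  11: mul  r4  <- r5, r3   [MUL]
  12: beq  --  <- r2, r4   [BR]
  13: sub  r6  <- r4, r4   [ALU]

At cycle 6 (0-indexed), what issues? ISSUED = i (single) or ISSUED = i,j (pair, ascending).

ISSUED = 10

[0] i0/i1  st.MEM sub.ALU  -- dual
[1] i2/i3  add.ALU bne.BR  -- dual
[2] i4  mul.MUL  -- no-port MUL/BR
[3] i5/i6  beq.BR add.ALU  -- dual
[4] i7/i8  mul.MUL st.MEM  -- dual
[5] i9  or.ALU  -- RAW r2
[6] i10  mul.MUL  -- no-port MUL/MUL
[7] i11  mul.MUL  -- no-port MUL/BR
[8] i12/i13  beq.BR sub.ALU  -- dual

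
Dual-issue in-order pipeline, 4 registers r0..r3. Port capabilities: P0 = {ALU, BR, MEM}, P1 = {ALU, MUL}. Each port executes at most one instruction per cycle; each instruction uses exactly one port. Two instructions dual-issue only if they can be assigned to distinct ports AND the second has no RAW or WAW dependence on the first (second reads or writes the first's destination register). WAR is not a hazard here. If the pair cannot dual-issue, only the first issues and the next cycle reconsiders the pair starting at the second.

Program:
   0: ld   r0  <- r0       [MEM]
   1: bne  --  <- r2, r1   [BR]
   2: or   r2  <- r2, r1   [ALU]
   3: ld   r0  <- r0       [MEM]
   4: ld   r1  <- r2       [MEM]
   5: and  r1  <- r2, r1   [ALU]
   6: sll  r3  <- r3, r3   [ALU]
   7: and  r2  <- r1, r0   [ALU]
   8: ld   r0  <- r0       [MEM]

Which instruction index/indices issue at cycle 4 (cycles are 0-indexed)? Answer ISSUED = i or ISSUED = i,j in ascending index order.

ISSUED = 5,6

t=0 i0:ld ; no-port MEM/BR
t=1 i1,i2:bne or ; pair
t=2 i3:ld ; no-port MEM/MEM
t=3 i4:ld ; RAW+WAW r1
t=4 i5,i6:and sll ; pair
t=5 i7,i8:and ld ; pair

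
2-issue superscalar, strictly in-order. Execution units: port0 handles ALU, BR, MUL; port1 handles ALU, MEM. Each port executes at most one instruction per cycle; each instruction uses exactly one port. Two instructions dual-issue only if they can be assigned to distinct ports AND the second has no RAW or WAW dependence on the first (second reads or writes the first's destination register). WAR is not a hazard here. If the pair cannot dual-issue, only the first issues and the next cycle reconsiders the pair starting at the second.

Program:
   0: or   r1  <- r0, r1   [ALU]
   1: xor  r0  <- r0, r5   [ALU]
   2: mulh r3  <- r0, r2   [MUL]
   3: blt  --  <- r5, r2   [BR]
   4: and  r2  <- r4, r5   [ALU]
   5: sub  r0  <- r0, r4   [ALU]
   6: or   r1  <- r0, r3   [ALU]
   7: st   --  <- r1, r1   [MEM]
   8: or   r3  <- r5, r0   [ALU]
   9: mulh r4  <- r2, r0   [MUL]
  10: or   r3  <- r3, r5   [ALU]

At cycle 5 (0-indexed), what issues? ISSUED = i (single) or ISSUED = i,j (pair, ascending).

ISSUED = 7,8

0. or.ALU;xor.ALU @i0+i1  | 2-wide
1. mulh.MUL @i2  | no-port MUL/BR
2. blt.BR;and.ALU @i3+i4  | 2-wide
3. sub.ALU @i5  | RAW r0
4. or.ALU @i6  | RAW r1
5. st.MEM;or.ALU @i7+i8  | 2-wide
6. mulh.MUL;or.ALU @i9+i10  | 2-wide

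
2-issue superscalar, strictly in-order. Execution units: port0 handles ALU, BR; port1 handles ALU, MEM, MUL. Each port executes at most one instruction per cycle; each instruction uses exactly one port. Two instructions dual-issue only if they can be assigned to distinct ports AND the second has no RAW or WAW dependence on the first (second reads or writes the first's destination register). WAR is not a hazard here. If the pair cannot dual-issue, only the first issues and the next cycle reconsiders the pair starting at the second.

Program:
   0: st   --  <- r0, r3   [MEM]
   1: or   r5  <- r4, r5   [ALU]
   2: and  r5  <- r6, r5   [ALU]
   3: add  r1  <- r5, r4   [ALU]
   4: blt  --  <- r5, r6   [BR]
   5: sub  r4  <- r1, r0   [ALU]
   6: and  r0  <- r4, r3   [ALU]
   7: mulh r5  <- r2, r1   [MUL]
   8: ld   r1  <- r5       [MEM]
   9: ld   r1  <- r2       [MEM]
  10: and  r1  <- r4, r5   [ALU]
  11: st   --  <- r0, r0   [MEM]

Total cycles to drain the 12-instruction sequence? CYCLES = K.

c0: i0,i1 st.MEM+or.ALU  dual
c1: i2 and.ALU  RAW r5
c2: i3,i4 add.ALU+blt.BR  dual
c3: i5 sub.ALU  RAW r4
c4: i6,i7 and.ALU+mulh.MUL  dual
c5: i8 ld.MEM  no-port MEM/MEM
c6: i9 ld.MEM  WAW r1
c7: i10,i11 and.ALU+st.MEM  dual

CYCLES = 8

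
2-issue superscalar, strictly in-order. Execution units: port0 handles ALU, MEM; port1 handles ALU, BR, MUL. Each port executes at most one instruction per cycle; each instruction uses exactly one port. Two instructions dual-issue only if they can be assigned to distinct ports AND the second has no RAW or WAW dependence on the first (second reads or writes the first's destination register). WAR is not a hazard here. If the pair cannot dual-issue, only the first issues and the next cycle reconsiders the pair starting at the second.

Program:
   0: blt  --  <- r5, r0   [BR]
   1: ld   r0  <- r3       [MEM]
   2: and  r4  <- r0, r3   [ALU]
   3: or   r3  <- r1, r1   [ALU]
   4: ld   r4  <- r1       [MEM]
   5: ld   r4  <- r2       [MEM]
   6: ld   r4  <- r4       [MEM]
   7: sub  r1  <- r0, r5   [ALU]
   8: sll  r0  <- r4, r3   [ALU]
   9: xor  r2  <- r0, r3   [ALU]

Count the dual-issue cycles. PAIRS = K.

PAIRS = 3

  cy0 -> i0/i1 (blt;ld) dual
  cy1 -> i2/i3 (and;or) dual
  cy2 -> i4 (ld) no-port MEM/MEM
  cy3 -> i5 (ld) no-port MEM/MEM
  cy4 -> i6/i7 (ld;sub) dual
  cy5 -> i8 (sll) RAW r0
  cy6 -> i9 (xor) tail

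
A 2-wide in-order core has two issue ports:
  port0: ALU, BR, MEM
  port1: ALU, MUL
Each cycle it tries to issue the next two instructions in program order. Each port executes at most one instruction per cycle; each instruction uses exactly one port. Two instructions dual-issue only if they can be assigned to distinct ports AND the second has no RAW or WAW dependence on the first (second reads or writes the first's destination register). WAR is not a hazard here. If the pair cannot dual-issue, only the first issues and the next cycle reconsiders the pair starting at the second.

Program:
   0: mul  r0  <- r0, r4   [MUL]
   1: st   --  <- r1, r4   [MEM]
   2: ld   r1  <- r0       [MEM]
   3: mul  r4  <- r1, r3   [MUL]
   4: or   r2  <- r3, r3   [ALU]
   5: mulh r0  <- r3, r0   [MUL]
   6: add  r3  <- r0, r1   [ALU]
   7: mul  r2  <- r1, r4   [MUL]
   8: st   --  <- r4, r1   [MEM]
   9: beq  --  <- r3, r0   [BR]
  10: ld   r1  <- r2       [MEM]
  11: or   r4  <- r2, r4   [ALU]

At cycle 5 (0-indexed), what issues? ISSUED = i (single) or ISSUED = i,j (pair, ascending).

0. mul;st @i0&i1  | pair
1. ld @i2  | RAW r1
2. mul;or @i3&i4  | pair
3. mulh @i5  | RAW r0
4. add;mul @i6&i7  | pair
5. st @i8  | no-port MEM/BR
6. beq @i9  | no-port BR/MEM
7. ld;or @i10&i11  | pair

ISSUED = 8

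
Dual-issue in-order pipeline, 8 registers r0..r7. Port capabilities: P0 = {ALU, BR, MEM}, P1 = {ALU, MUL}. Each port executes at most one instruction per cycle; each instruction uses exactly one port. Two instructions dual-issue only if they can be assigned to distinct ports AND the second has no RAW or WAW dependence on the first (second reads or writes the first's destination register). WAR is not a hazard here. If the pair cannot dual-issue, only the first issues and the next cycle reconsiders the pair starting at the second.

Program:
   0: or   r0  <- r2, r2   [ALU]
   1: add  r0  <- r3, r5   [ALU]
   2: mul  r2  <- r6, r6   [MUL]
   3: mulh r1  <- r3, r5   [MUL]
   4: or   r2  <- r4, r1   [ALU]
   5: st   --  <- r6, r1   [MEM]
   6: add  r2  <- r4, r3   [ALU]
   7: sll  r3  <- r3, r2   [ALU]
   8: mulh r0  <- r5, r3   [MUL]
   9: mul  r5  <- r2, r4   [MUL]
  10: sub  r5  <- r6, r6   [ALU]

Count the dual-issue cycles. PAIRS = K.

0. or.ALU @i0  | WAW r0
1. add.ALU+mul.MUL @i1&i2  | dual
2. mulh.MUL @i3  | RAW r1
3. or.ALU+st.MEM @i4&i5  | dual
4. add.ALU @i6  | RAW r2
5. sll.ALU @i7  | RAW r3
6. mulh.MUL @i8  | no-port MUL/MUL
7. mul.MUL @i9  | WAW r5
8. sub.ALU @i10  | tail

PAIRS = 2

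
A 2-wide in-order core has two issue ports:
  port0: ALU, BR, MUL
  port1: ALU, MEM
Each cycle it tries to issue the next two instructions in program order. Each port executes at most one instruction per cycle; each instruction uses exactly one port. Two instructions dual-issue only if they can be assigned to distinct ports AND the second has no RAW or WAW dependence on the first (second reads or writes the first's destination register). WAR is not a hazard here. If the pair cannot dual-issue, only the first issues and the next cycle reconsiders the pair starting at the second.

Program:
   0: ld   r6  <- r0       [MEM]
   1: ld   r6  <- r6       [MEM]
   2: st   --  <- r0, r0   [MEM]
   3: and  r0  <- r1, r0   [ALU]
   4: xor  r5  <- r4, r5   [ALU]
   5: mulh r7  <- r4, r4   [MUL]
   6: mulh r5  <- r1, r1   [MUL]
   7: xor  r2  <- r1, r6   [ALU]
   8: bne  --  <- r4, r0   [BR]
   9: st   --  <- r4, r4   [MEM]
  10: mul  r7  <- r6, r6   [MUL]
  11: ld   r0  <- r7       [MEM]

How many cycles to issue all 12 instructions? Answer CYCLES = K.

CYCLES = 8

#0 head=0: ld.MEM i0 no-port MEM/MEM
#1 head=1: ld.MEM i1 no-port MEM/MEM
#2 head=2: st.MEM and.ALU i2+i3 pair
#3 head=4: xor.ALU mulh.MUL i4+i5 pair
#4 head=6: mulh.MUL xor.ALU i6+i7 pair
#5 head=8: bne.BR st.MEM i8+i9 pair
#6 head=10: mul.MUL i10 RAW r7
#7 head=11: ld.MEM i11 tail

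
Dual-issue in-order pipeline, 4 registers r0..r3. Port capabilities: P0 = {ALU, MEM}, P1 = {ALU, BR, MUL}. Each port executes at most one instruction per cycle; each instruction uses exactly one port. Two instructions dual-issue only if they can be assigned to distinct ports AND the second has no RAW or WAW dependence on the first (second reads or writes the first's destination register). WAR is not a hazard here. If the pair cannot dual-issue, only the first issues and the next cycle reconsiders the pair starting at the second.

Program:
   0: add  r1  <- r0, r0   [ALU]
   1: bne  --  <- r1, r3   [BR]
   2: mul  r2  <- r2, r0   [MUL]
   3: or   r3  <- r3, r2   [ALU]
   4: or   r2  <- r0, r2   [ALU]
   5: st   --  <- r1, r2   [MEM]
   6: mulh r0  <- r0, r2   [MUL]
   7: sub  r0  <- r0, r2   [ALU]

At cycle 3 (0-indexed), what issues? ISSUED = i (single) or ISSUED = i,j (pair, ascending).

ISSUED = 3,4

0. add.ALU @i0  | RAW r1
1. bne.BR @i1  | no-port BR/MUL
2. mul.MUL @i2  | RAW r2
3. or.ALU/or.ALU @i3/i4  | dual
4. st.MEM/mulh.MUL @i5/i6  | dual
5. sub.ALU @i7  | tail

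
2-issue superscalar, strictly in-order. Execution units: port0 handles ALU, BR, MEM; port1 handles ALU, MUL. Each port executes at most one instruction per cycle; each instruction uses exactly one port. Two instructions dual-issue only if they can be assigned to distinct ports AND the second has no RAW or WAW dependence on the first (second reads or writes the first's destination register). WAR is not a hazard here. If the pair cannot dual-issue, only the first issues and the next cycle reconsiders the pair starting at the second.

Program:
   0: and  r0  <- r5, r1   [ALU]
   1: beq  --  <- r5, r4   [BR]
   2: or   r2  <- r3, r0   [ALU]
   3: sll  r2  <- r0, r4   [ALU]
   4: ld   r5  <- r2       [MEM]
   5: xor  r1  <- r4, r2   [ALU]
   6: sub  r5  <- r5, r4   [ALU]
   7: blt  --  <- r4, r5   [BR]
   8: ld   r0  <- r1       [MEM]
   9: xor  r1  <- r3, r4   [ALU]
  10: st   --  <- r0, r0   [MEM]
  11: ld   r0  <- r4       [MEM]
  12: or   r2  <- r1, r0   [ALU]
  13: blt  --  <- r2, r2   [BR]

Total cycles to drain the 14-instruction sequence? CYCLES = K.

c0: i0,i1 and.ALU+beq.BR  pair
c1: i2 or.ALU  WAW r2
c2: i3 sll.ALU  RAW r2
c3: i4,i5 ld.MEM+xor.ALU  pair
c4: i6 sub.ALU  RAW r5
c5: i7 blt.BR  no-port BR/MEM
c6: i8,i9 ld.MEM+xor.ALU  pair
c7: i10 st.MEM  no-port MEM/MEM
c8: i11 ld.MEM  RAW r0
c9: i12 or.ALU  RAW r2
c10: i13 blt.BR  tail

CYCLES = 11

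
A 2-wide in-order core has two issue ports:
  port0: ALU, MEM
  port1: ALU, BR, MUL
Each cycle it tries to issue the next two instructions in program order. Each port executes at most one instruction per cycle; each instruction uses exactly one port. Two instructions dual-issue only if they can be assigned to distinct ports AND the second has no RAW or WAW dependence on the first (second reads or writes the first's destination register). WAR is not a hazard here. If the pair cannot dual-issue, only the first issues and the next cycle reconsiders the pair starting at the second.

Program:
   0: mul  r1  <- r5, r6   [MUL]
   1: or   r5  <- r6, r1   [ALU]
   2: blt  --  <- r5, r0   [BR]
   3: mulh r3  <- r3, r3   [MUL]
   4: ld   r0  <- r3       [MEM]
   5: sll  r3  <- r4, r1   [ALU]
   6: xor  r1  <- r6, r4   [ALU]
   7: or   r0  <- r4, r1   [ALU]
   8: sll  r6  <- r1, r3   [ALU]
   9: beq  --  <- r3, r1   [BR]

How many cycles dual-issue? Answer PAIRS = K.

PAIRS = 2

0. mul @i0  | RAW r1
1. or @i1  | RAW r5
2. blt @i2  | no-port BR/MUL
3. mulh @i3  | RAW r3
4. ld;sll @i4,i5  | pair
5. xor @i6  | RAW r1
6. or;sll @i7,i8  | pair
7. beq @i9  | tail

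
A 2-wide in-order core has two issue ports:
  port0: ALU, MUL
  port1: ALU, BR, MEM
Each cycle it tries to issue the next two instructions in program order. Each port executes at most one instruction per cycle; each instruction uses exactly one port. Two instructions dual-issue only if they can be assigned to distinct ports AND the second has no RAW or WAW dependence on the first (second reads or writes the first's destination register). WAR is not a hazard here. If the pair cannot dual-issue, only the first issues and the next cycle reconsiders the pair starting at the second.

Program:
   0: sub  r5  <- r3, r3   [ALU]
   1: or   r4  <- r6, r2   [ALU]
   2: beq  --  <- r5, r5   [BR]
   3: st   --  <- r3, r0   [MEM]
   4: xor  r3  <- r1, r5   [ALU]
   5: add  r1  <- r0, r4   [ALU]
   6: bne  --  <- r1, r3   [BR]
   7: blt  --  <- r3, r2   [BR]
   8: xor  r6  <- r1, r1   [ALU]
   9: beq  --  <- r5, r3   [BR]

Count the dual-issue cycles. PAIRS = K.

PAIRS = 3

[0] i0/i1  sub.ALU/or.ALU  -- pair
[1] i2  beq.BR  -- no-port BR/MEM
[2] i3/i4  st.MEM/xor.ALU  -- pair
[3] i5  add.ALU  -- RAW r1
[4] i6  bne.BR  -- no-port BR/BR
[5] i7/i8  blt.BR/xor.ALU  -- pair
[6] i9  beq.BR  -- tail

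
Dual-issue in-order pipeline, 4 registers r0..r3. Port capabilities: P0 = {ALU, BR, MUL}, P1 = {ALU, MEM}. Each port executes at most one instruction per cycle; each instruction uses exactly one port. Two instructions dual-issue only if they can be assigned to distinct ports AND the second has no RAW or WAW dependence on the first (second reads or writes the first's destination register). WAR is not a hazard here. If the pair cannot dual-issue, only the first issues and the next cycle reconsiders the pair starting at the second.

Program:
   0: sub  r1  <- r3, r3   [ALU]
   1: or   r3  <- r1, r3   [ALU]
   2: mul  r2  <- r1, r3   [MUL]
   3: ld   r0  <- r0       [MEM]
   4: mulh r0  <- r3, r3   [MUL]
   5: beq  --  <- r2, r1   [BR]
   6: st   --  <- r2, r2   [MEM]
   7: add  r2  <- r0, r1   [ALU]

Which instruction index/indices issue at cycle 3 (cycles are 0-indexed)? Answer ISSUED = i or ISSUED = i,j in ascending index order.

ISSUED = 4

0. sub.ALU @i0  | RAW r1
1. or.ALU @i1  | RAW r3
2. mul.MUL ld.MEM @i2,i3  | 2-wide
3. mulh.MUL @i4  | no-port MUL/BR
4. beq.BR st.MEM @i5,i6  | 2-wide
5. add.ALU @i7  | tail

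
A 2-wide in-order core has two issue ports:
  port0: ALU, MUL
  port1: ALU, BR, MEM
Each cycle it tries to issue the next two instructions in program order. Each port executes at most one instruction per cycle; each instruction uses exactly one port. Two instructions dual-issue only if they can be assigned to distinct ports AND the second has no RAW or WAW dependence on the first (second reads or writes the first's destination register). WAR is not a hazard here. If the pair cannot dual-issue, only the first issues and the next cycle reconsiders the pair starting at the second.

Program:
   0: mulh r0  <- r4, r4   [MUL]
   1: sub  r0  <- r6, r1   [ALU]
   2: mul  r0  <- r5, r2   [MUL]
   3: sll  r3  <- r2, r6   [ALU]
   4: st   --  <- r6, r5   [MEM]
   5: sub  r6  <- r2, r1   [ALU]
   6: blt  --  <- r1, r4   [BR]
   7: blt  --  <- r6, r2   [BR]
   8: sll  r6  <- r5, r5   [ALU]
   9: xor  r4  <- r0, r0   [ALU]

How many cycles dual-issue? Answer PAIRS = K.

#0 head=0: mulh i0 WAW r0
#1 head=1: sub i1 WAW r0
#2 head=2: mul/sll i2&i3 2-wide
#3 head=4: st/sub i4&i5 2-wide
#4 head=6: blt i6 no-port BR/BR
#5 head=7: blt/sll i7&i8 2-wide
#6 head=9: xor i9 tail

PAIRS = 3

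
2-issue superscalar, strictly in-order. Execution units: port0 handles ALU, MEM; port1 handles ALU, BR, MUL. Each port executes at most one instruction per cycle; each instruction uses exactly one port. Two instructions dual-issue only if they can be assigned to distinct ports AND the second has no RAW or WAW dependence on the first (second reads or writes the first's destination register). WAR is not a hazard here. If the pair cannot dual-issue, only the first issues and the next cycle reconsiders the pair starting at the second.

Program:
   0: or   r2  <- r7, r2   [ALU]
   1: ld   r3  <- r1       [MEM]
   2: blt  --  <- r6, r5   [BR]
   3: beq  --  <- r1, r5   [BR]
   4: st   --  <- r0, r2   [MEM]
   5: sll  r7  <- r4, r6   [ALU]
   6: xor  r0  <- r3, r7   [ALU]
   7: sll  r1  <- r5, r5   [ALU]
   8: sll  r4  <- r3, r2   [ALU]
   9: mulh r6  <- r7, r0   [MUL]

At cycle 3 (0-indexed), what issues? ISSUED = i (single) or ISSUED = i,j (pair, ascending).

[0] i0+i1  or.ALU+ld.MEM  -- 2-wide
[1] i2  blt.BR  -- no-port BR/BR
[2] i3+i4  beq.BR+st.MEM  -- 2-wide
[3] i5  sll.ALU  -- RAW r7
[4] i6+i7  xor.ALU+sll.ALU  -- 2-wide
[5] i8+i9  sll.ALU+mulh.MUL  -- 2-wide

ISSUED = 5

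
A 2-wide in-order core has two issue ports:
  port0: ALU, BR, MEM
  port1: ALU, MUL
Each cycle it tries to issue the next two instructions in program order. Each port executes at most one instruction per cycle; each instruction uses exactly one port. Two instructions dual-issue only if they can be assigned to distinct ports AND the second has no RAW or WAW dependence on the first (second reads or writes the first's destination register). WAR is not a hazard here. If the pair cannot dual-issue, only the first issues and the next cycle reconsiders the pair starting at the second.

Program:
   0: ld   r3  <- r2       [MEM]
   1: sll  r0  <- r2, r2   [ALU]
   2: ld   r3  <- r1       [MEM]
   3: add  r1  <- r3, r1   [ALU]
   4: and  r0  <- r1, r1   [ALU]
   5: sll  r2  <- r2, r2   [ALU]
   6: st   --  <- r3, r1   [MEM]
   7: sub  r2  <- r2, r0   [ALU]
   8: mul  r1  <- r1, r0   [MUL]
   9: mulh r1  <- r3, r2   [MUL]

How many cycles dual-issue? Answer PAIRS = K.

PAIRS = 3

c0: i0/i1 ld+sll  dual
c1: i2 ld  RAW r3
c2: i3 add  RAW r1
c3: i4/i5 and+sll  dual
c4: i6/i7 st+sub  dual
c5: i8 mul  no-port MUL/MUL
c6: i9 mulh  tail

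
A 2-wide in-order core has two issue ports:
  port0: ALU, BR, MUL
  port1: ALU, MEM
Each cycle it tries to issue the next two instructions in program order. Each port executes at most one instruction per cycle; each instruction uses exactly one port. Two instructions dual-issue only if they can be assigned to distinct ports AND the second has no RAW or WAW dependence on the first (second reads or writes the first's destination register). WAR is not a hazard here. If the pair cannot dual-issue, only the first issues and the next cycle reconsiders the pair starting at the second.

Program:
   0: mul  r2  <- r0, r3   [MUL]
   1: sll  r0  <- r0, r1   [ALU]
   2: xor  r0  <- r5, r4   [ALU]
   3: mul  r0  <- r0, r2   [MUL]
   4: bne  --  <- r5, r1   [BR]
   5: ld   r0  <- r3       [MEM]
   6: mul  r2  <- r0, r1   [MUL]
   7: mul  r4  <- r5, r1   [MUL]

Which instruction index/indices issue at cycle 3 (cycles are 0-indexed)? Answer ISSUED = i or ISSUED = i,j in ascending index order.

  cy0 -> i0+i1 (mul.MUL+sll.ALU) pair
  cy1 -> i2 (xor.ALU) RAW+WAW r0
  cy2 -> i3 (mul.MUL) no-port MUL/BR
  cy3 -> i4+i5 (bne.BR+ld.MEM) pair
  cy4 -> i6 (mul.MUL) no-port MUL/MUL
  cy5 -> i7 (mul.MUL) tail

ISSUED = 4,5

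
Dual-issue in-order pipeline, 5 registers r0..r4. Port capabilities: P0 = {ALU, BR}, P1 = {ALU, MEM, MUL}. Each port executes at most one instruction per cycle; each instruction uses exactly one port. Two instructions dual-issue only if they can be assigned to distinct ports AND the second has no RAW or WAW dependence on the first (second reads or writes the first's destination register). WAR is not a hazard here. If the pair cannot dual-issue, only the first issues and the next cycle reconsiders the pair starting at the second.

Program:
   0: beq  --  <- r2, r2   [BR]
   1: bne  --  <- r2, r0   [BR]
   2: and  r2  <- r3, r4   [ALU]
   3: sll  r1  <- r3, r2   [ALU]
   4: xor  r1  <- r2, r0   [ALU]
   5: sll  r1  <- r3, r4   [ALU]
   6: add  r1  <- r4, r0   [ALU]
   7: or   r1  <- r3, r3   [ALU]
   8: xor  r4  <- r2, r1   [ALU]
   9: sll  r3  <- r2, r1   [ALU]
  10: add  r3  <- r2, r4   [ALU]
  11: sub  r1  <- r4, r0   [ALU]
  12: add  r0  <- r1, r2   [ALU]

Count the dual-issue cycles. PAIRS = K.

PAIRS = 3

  cy0 -> i0 (beq.BR) no-port BR/BR
  cy1 -> i1,i2 (bne.BR+and.ALU) pair
  cy2 -> i3 (sll.ALU) WAW r1
  cy3 -> i4 (xor.ALU) WAW r1
  cy4 -> i5 (sll.ALU) WAW r1
  cy5 -> i6 (add.ALU) WAW r1
  cy6 -> i7 (or.ALU) RAW r1
  cy7 -> i8,i9 (xor.ALU+sll.ALU) pair
  cy8 -> i10,i11 (add.ALU+sub.ALU) pair
  cy9 -> i12 (add.ALU) tail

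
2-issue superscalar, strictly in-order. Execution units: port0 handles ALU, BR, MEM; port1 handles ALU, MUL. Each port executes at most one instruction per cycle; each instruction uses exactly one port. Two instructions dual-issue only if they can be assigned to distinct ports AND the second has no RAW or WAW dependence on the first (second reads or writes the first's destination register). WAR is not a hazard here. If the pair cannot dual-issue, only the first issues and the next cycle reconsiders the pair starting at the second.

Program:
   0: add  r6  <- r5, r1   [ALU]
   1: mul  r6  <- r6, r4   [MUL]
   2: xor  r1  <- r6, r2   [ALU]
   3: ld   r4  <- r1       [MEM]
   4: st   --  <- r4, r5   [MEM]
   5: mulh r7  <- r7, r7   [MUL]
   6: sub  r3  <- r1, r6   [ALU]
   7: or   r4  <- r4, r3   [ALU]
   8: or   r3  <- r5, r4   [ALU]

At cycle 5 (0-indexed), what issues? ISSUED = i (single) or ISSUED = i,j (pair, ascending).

0. add.ALU @i0  | RAW+WAW r6
1. mul.MUL @i1  | RAW r6
2. xor.ALU @i2  | RAW r1
3. ld.MEM @i3  | no-port MEM/MEM
4. st.MEM;mulh.MUL @i4/i5  | dual
5. sub.ALU @i6  | RAW r3
6. or.ALU @i7  | RAW r4
7. or.ALU @i8  | tail

ISSUED = 6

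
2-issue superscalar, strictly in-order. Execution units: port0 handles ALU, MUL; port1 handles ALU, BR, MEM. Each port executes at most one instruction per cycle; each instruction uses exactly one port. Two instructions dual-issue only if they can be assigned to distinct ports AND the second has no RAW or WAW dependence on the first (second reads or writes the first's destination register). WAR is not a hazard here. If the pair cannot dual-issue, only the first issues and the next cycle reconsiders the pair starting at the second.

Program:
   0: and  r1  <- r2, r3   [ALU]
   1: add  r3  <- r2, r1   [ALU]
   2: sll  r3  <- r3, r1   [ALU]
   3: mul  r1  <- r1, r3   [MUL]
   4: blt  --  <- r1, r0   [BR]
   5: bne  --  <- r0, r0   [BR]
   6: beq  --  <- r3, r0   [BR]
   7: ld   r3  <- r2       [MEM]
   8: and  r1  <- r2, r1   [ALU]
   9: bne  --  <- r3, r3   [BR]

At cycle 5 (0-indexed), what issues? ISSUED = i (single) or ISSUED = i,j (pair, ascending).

#0 head=0: and.ALU i0 RAW r1
#1 head=1: add.ALU i1 RAW+WAW r3
#2 head=2: sll.ALU i2 RAW r3
#3 head=3: mul.MUL i3 RAW r1
#4 head=4: blt.BR i4 no-port BR/BR
#5 head=5: bne.BR i5 no-port BR/BR
#6 head=6: beq.BR i6 no-port BR/MEM
#7 head=7: ld.MEM and.ALU i7+i8 dual
#8 head=9: bne.BR i9 tail

ISSUED = 5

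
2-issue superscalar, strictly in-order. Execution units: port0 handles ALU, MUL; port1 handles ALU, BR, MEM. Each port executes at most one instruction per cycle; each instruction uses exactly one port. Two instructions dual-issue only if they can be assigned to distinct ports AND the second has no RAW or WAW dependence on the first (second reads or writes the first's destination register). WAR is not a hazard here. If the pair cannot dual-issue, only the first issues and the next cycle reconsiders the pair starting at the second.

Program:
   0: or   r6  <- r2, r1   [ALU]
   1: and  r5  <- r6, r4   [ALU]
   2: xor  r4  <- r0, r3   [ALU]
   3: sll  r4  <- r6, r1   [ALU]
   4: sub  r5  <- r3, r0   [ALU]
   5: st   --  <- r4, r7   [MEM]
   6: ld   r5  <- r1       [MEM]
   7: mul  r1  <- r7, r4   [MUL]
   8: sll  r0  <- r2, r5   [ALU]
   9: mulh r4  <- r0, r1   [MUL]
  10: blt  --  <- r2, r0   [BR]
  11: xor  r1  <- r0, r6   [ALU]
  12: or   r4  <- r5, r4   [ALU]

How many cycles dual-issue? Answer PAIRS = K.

PAIRS = 5

#0 head=0: or i0 RAW r6
#1 head=1: and;xor i1/i2 pair
#2 head=3: sll;sub i3/i4 pair
#3 head=5: st i5 no-port MEM/MEM
#4 head=6: ld;mul i6/i7 pair
#5 head=8: sll i8 RAW r0
#6 head=9: mulh;blt i9/i10 pair
#7 head=11: xor;or i11/i12 pair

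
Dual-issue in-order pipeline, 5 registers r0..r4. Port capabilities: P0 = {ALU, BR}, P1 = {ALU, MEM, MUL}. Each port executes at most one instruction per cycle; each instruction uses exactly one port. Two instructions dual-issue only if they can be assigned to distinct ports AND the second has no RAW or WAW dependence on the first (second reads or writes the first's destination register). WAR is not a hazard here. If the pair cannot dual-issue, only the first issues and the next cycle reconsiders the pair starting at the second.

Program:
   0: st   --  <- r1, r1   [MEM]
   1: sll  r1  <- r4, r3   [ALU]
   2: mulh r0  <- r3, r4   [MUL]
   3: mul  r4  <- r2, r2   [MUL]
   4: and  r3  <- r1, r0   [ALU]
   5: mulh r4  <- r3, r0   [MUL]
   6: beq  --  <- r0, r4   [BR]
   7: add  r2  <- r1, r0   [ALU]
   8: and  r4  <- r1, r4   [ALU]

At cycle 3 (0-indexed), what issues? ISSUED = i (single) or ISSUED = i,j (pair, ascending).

ISSUED = 5

  cy0 -> i0&i1 (st;sll) dual
  cy1 -> i2 (mulh) no-port MUL/MUL
  cy2 -> i3&i4 (mul;and) dual
  cy3 -> i5 (mulh) RAW r4
  cy4 -> i6&i7 (beq;add) dual
  cy5 -> i8 (and) tail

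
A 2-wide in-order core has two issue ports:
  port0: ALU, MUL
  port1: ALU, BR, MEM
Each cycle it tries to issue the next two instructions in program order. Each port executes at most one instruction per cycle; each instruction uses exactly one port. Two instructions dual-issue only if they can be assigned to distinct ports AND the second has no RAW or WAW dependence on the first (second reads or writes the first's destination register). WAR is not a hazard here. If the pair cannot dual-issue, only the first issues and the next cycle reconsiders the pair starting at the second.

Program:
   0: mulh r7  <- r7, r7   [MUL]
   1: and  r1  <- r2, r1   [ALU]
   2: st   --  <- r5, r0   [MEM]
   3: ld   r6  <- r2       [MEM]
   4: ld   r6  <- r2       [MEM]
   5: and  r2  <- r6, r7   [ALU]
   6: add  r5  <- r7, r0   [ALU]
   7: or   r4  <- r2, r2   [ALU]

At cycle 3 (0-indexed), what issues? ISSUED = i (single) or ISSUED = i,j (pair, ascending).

ISSUED = 4

0. mulh/and @i0&i1  | 2-wide
1. st @i2  | no-port MEM/MEM
2. ld @i3  | no-port MEM/MEM
3. ld @i4  | RAW r6
4. and/add @i5&i6  | 2-wide
5. or @i7  | tail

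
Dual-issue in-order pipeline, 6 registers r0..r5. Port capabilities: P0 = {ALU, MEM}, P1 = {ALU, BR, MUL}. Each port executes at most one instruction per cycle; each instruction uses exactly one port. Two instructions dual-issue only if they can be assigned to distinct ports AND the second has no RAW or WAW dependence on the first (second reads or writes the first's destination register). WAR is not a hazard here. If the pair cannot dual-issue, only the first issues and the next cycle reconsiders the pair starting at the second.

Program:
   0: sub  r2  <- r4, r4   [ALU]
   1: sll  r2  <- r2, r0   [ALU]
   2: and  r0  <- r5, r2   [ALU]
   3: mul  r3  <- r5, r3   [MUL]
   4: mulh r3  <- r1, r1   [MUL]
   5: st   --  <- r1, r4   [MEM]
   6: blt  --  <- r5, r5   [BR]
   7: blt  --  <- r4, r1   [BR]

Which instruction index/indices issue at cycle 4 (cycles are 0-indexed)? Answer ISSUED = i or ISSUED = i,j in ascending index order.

c0: i0 sub  RAW+WAW r2
c1: i1 sll  RAW r2
c2: i2/i3 and+mul  dual
c3: i4/i5 mulh+st  dual
c4: i6 blt  no-port BR/BR
c5: i7 blt  tail

ISSUED = 6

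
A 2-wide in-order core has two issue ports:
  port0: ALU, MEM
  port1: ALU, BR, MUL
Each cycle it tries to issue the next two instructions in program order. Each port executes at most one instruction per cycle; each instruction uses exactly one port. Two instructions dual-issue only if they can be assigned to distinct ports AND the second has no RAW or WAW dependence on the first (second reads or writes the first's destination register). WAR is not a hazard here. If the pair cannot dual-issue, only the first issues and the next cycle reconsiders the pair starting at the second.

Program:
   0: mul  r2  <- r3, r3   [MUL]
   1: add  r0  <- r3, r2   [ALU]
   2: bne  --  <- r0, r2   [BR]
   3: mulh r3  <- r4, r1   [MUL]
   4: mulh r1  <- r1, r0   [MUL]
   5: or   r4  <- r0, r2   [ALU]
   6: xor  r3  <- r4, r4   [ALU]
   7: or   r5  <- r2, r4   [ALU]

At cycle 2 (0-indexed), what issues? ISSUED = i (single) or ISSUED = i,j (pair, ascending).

ISSUED = 2

0. mul.MUL @i0  | RAW r2
1. add.ALU @i1  | RAW r0
2. bne.BR @i2  | no-port BR/MUL
3. mulh.MUL @i3  | no-port MUL/MUL
4. mulh.MUL;or.ALU @i4+i5  | dual
5. xor.ALU;or.ALU @i6+i7  | dual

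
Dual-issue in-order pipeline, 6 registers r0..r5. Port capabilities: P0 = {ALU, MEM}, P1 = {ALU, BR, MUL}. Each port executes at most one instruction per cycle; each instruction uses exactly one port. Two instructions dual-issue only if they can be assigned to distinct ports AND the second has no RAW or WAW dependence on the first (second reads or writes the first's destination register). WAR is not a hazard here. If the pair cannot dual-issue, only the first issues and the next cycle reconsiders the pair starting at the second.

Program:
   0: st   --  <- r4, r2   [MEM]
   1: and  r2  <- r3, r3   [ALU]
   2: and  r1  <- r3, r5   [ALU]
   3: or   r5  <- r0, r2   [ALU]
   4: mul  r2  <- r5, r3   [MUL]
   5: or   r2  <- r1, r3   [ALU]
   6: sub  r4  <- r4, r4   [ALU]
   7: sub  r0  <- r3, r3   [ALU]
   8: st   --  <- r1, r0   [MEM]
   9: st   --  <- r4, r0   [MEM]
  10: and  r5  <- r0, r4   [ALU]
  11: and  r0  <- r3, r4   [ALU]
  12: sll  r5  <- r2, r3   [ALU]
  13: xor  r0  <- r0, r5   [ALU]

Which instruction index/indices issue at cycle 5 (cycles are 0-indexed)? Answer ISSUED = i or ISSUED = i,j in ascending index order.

ISSUED = 8

c0: i0,i1 st and  2-wide
c1: i2,i3 and or  2-wide
c2: i4 mul  WAW r2
c3: i5,i6 or sub  2-wide
c4: i7 sub  RAW r0
c5: i8 st  no-port MEM/MEM
c6: i9,i10 st and  2-wide
c7: i11,i12 and sll  2-wide
c8: i13 xor  tail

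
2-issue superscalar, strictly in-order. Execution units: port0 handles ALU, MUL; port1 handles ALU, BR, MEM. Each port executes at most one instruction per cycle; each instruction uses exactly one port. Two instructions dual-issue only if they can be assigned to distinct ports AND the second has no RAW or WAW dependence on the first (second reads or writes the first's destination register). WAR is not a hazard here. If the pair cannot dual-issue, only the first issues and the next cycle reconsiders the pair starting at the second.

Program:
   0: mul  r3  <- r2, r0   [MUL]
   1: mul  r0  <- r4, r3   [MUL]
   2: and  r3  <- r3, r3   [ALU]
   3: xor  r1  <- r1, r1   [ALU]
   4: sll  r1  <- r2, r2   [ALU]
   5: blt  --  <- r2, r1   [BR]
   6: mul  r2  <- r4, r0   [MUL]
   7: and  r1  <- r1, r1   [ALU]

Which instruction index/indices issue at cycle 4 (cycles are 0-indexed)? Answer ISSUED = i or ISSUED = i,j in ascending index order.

ISSUED = 5,6

[0] i0  mul.MUL  -- no-port MUL/MUL
[1] i1&i2  mul.MUL/and.ALU  -- 2-wide
[2] i3  xor.ALU  -- WAW r1
[3] i4  sll.ALU  -- RAW r1
[4] i5&i6  blt.BR/mul.MUL  -- 2-wide
[5] i7  and.ALU  -- tail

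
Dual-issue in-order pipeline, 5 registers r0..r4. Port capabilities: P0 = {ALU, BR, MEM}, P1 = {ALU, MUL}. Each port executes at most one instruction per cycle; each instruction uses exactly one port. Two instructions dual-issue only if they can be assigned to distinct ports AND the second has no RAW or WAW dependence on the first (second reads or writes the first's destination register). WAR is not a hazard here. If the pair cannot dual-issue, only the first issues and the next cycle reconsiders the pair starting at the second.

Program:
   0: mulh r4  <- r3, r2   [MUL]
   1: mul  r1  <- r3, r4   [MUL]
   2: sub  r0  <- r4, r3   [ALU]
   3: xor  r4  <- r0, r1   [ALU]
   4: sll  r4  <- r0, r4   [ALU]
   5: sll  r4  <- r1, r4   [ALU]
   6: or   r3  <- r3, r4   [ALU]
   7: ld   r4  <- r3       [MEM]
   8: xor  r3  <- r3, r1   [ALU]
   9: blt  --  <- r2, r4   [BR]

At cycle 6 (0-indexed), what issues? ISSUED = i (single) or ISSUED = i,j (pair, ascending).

ISSUED = 7,8

  cy0 -> i0 (mulh.MUL) no-port MUL/MUL
  cy1 -> i1,i2 (mul.MUL+sub.ALU) pair
  cy2 -> i3 (xor.ALU) RAW+WAW r4
  cy3 -> i4 (sll.ALU) RAW+WAW r4
  cy4 -> i5 (sll.ALU) RAW r4
  cy5 -> i6 (or.ALU) RAW r3
  cy6 -> i7,i8 (ld.MEM+xor.ALU) pair
  cy7 -> i9 (blt.BR) tail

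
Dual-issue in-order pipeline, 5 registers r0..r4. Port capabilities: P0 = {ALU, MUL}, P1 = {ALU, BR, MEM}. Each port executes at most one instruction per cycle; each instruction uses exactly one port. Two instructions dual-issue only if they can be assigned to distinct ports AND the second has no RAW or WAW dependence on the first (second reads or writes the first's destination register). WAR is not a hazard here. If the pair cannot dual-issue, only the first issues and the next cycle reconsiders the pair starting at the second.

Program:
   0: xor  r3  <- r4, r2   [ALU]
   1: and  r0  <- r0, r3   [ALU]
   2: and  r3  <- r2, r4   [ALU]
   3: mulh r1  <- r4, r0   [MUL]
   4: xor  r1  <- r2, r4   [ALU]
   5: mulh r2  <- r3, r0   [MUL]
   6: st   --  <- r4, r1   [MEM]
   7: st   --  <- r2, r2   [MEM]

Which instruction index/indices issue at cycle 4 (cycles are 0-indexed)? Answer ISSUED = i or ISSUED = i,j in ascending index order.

ISSUED = 6

[0] i0  xor  -- RAW r3
[1] i1+i2  and;and  -- pair
[2] i3  mulh  -- WAW r1
[3] i4+i5  xor;mulh  -- pair
[4] i6  st  -- no-port MEM/MEM
[5] i7  st  -- tail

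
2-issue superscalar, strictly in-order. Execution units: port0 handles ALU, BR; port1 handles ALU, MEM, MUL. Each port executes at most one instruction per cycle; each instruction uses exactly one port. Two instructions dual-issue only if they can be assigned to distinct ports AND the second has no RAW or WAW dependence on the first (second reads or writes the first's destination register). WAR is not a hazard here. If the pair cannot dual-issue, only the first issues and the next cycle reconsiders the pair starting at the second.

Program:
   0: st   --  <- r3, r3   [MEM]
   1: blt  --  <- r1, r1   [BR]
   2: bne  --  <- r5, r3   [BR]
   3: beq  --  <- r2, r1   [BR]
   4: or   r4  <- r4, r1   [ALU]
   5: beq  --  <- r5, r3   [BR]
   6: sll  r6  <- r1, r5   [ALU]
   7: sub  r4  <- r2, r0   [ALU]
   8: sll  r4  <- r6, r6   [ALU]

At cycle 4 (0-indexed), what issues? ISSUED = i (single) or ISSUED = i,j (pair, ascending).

t=0 i0,i1:st.MEM;blt.BR ; dual
t=1 i2:bne.BR ; no-port BR/BR
t=2 i3,i4:beq.BR;or.ALU ; dual
t=3 i5,i6:beq.BR;sll.ALU ; dual
t=4 i7:sub.ALU ; WAW r4
t=5 i8:sll.ALU ; tail

ISSUED = 7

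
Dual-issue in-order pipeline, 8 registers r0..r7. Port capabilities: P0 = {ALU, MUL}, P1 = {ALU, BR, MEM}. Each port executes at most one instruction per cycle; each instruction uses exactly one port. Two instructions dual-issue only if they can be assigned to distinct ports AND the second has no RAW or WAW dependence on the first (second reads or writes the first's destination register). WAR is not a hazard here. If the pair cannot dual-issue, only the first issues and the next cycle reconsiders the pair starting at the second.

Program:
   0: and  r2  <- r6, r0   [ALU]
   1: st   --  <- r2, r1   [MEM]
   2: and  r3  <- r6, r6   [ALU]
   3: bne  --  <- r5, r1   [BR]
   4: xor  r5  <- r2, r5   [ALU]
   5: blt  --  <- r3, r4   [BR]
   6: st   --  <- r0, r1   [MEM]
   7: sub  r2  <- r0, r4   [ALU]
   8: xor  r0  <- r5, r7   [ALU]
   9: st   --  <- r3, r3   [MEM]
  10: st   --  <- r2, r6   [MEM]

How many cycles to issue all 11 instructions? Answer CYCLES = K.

t=0 i0:and ; RAW r2
t=1 i1+i2:st;and ; dual
t=2 i3+i4:bne;xor ; dual
t=3 i5:blt ; no-port BR/MEM
t=4 i6+i7:st;sub ; dual
t=5 i8+i9:xor;st ; dual
t=6 i10:st ; tail

CYCLES = 7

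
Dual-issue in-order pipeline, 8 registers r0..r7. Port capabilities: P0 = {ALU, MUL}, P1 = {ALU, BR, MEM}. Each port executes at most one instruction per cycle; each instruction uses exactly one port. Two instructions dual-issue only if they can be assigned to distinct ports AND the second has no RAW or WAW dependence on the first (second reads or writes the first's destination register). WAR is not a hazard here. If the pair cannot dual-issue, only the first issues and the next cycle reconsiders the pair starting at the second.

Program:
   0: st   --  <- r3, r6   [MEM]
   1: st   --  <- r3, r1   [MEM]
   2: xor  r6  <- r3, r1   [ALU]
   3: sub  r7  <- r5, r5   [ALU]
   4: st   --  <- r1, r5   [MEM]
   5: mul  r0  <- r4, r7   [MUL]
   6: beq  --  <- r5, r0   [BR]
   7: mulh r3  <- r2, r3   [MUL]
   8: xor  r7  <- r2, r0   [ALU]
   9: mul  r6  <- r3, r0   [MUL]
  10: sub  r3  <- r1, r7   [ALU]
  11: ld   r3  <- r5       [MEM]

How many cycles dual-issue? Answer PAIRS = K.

PAIRS = 4

0. st @i0  | no-port MEM/MEM
1. st+xor @i1,i2  | 2-wide
2. sub+st @i3,i4  | 2-wide
3. mul @i5  | RAW r0
4. beq+mulh @i6,i7  | 2-wide
5. xor+mul @i8,i9  | 2-wide
6. sub @i10  | WAW r3
7. ld @i11  | tail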